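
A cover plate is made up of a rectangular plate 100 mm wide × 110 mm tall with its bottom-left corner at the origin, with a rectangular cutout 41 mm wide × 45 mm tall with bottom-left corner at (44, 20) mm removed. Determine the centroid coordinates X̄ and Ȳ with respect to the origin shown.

X̄ = 47.08 mm, Ȳ = 57.52 mm

plate: A = 100 × 110 = 11000.00, centroid at (50.00, 55.00).
hole: A = −(41 × 45) = -1845.00, centroid at (64.50, 42.50).
ΣA = 9155.00 mm², ΣAX̄ = 430997.50 mm³, ΣAȲ = 526587.50 mm³.
X̄ = 430997.50/9155.00 = 47.08 mm; Ȳ = 526587.50/9155.00 = 57.52 mm.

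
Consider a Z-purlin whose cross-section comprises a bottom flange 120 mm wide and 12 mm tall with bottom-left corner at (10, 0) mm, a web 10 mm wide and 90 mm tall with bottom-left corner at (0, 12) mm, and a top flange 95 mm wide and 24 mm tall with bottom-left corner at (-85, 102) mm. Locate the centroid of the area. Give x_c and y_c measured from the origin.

Part | A | x̄ᵢ | ȳᵢ | A·x̄ᵢ | A·ȳᵢ
bottom flange | 1440.00 | 70.00 | 6.00 | 100800.00 | 8640.00
web | 900.00 | 5.00 | 57.00 | 4500.00 | 51300.00
top flange | 2280.00 | -37.50 | 114.00 | -85500.00 | 259920.00
Σ | 4620.00 |  |  | 19800.00 | 319860.00
x_c = 19800.00 / 4620.00 = 4.29 mm
y_c = 319860.00 / 4620.00 = 69.23 mm

x_c = 4.29 mm, y_c = 69.23 mm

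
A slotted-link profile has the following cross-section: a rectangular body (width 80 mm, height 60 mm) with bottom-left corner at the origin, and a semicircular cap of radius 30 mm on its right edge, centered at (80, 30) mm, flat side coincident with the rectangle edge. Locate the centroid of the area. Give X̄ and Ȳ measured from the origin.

X̄ = 52.00 mm, Ȳ = 30.00 mm

rectangular body: A = 80 × 60 = 4800.00, centroid at (40.00, 30.00).
semicircular end: A = ½π·30² = 1413.72, centroid at (92.73, 30.00).
ΣA = 6213.72 mm², ΣAX̄ = 323097.34 mm³, ΣAȲ = 186411.50 mm³.
X̄ = 323097.34/6213.72 = 52.00 mm; Ȳ = 186411.50/6213.72 = 30.00 mm.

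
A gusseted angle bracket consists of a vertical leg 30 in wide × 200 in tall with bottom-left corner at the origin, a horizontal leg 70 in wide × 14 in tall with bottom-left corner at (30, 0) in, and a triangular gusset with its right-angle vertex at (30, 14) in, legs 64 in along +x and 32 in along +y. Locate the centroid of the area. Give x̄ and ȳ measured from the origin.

Part | A | x̄ᵢ | ȳᵢ | A·x̄ᵢ | A·ȳᵢ
vertical leg | 6000.00 | 15.00 | 100.00 | 90000.00 | 600000.00
horizontal leg | 980.00 | 65.00 | 7.00 | 63700.00 | 6860.00
gusset | 1024.00 | 51.33 | 24.67 | 52565.33 | 25258.67
Σ | 8004.00 |  |  | 206265.33 | 632118.67
x̄ = 206265.33 / 8004.00 = 25.77 in
ȳ = 632118.67 / 8004.00 = 78.98 in

x̄ = 25.77 in, ȳ = 78.98 in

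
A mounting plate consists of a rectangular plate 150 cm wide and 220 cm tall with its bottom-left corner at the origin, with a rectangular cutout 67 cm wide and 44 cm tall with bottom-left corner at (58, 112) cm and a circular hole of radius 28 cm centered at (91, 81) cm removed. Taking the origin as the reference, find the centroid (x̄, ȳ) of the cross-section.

plate: A = 150 × 220 = 33000.00, centroid at (75.00, 110.00).
hole 1: A = −(67 × 44) = -2948.00, centroid at (91.50, 134.00).
hole 2: A = −π·28² = -2463.01, centroid at (91.00, 81.00).
ΣA = 27588.99 cm², ΣAx̄ = 1981124.21 cm³, ΣAȳ = 3035464.30 cm³.
x̄ = 1981124.21/27588.99 = 71.81 cm; ȳ = 3035464.30/27588.99 = 110.02 cm.

x̄ = 71.81 cm, ȳ = 110.02 cm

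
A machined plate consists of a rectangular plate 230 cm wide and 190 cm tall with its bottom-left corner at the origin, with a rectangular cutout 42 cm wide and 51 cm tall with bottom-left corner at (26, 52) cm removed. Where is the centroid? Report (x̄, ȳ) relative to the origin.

x̄ = 118.50 cm, ȳ = 95.90 cm

Part | A | x̄ᵢ | ȳᵢ | A·x̄ᵢ | A·ȳᵢ
plate | 43700.00 | 115.00 | 95.00 | 5025500.00 | 4151500.00
hole | -2142.00 | 47.00 | 77.50 | -100674.00 | -166005.00
Σ | 41558.00 |  |  | 4924826.00 | 3985495.00
x̄ = 4924826.00 / 41558.00 = 118.50 cm
ȳ = 3985495.00 / 41558.00 = 95.90 cm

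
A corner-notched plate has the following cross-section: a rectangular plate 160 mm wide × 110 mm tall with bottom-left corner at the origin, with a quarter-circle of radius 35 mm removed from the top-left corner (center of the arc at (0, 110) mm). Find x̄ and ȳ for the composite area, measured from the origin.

plate: A = 160 × 110 = 17600.00, centroid at (80.00, 55.00).
removed quarter-circle: A = −¼π·35² = -962.11, centroid at (14.85, 95.15).
ΣA = 16637.89 mm²
ΣAx̄ = (17600.00)(80.00) + (-962.11)(14.85) = 1393708.33 mm³
ΣAȳ = (17600.00)(55.00) + (-962.11)(95.15) = 876459.26 mm³
x̄ = 1393708.33 / 16637.89 = 83.77 mm
ȳ = 876459.26 / 16637.89 = 52.68 mm

x̄ = 83.77 mm, ȳ = 52.68 mm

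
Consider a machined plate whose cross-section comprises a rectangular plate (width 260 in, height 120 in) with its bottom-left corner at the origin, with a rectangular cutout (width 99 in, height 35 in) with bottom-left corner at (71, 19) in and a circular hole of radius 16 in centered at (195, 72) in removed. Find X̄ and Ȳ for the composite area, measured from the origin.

X̄ = 129.28 in, Ȳ = 62.67 in

plate: A = 260 × 120 = 31200.00, centroid at (130.00, 60.00).
hole 1: A = −(99 × 35) = -3465.00, centroid at (120.50, 36.50).
hole 2: A = −π·16² = -804.25, centroid at (195.00, 72.00).
ΣA = 26930.75 in², ΣAX̄ = 3481639.19 in³, ΣAȲ = 1687621.66 in³.
X̄ = 3481639.19/26930.75 = 129.28 in; Ȳ = 1687621.66/26930.75 = 62.67 in.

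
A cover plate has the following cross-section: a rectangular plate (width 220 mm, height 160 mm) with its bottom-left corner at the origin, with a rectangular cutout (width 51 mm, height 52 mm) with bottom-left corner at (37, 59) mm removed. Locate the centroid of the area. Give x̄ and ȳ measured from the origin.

x̄ = 113.87 mm, ȳ = 79.59 mm

plate: A = 220 × 160 = 35200.00, centroid at (110.00, 80.00).
hole: A = −(51 × 52) = -2652.00, centroid at (62.50, 85.00).
ΣA = 32548.00 mm², ΣAx̄ = 3706250.00 mm³, ΣAȳ = 2590580.00 mm³.
x̄ = 3706250.00/32548.00 = 113.87 mm; ȳ = 2590580.00/32548.00 = 79.59 mm.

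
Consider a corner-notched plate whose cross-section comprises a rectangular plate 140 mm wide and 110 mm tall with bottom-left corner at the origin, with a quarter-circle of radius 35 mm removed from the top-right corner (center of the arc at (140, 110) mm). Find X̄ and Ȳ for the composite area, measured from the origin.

X̄ = 66.33 mm, Ȳ = 52.32 mm

plate: A = 140 × 110 = 15400.00, centroid at (70.00, 55.00).
removed quarter-circle: A = −¼π·35² = -962.11, centroid at (125.15, 95.15).
ΣA = 14437.89 mm²
ΣAX̄ = (15400.00)(70.00) + (-962.11)(125.15) = 957595.88 mm³
ΣAȲ = (15400.00)(55.00) + (-962.11)(95.15) = 755459.26 mm³
X̄ = 957595.88 / 14437.89 = 66.33 mm
Ȳ = 755459.26 / 14437.89 = 52.32 mm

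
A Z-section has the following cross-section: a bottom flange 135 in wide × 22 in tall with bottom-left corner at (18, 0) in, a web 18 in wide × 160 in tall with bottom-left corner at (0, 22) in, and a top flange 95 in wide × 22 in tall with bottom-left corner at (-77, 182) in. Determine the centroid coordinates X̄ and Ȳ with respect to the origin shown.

bottom flange: A = 135 × 22 = 2970.00, centroid at (85.50, 11.00).
web: A = 18 × 160 = 2880.00, centroid at (9.00, 102.00).
top flange: A = 95 × 22 = 2090.00, centroid at (-29.50, 193.00).
ΣA = 7940.00 in²
ΣAX̄ = (2970.00)(85.50) + (2880.00)(9.00) + (2090.00)(-29.50) = 218200.00 in³
ΣAȲ = (2970.00)(11.00) + (2880.00)(102.00) + (2090.00)(193.00) = 729800.00 in³
X̄ = 218200.00 / 7940.00 = 27.48 in
Ȳ = 729800.00 / 7940.00 = 91.91 in

X̄ = 27.48 in, Ȳ = 91.91 in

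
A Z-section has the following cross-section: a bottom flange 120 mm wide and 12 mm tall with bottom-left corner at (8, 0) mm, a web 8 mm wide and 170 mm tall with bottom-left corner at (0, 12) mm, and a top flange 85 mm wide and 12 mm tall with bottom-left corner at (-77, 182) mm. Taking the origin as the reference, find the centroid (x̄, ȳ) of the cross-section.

Part | A | x̄ᵢ | ȳᵢ | A·x̄ᵢ | A·ȳᵢ
bottom flange | 1440.00 | 68.00 | 6.00 | 97920.00 | 8640.00
web | 1360.00 | 4.00 | 97.00 | 5440.00 | 131920.00
top flange | 1020.00 | -34.50 | 188.00 | -35190.00 | 191760.00
Σ | 3820.00 |  |  | 68170.00 | 332320.00
x̄ = 68170.00 / 3820.00 = 17.85 mm
ȳ = 332320.00 / 3820.00 = 86.99 mm

x̄ = 17.85 mm, ȳ = 86.99 mm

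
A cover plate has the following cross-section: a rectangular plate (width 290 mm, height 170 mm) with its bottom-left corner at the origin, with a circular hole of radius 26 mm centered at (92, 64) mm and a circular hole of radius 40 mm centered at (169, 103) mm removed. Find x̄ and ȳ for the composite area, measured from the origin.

Part | A | x̄ᵢ | ȳᵢ | A·x̄ᵢ | A·ȳᵢ
plate | 49300.00 | 145.00 | 85.00 | 7148500.00 | 4190500.00
hole 1 | -2123.72 | 92.00 | 64.00 | -195381.93 | -135917.86
hole 2 | -5026.55 | 169.00 | 103.00 | -849486.65 | -517734.47
Σ | 42149.74 |  |  | 6103631.42 | 3536847.67
x̄ = 6103631.42 / 42149.74 = 144.81 mm
ȳ = 3536847.67 / 42149.74 = 83.91 mm

x̄ = 144.81 mm, ȳ = 83.91 mm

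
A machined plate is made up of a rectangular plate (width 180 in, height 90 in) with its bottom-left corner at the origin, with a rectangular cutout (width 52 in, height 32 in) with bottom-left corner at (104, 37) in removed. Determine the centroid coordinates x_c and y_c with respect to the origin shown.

plate: A = 180 × 90 = 16200.00, centroid at (90.00, 45.00).
hole: A = −(52 × 32) = -1664.00, centroid at (130.00, 53.00).
ΣA = 14536.00 in², ΣAx_c = 1241680.00 in³, ΣAy_c = 640808.00 in³.
x_c = 1241680.00/14536.00 = 85.42 in; y_c = 640808.00/14536.00 = 44.08 in.

x_c = 85.42 in, y_c = 44.08 in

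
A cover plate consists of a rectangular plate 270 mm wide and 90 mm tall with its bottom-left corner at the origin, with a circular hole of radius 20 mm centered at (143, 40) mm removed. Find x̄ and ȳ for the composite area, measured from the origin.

plate: A = 270 × 90 = 24300.00, centroid at (135.00, 45.00).
hole: A = −π·20² = -1256.64, centroid at (143.00, 40.00).
ΣA = 23043.36 mm², ΣAx̄ = 3100800.90 mm³, ΣAȳ = 1043234.52 mm³.
x̄ = 3100800.90/23043.36 = 134.56 mm; ȳ = 1043234.52/23043.36 = 45.27 mm.

x̄ = 134.56 mm, ȳ = 45.27 mm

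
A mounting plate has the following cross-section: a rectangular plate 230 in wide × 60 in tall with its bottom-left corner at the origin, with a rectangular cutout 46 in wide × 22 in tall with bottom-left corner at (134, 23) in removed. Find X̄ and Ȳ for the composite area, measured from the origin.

plate: A = 230 × 60 = 13800.00, centroid at (115.00, 30.00).
hole: A = −(46 × 22) = -1012.00, centroid at (157.00, 34.00).
ΣA = 12788.00 in²
ΣAX̄ = (13800.00)(115.00) + (-1012.00)(157.00) = 1428116.00 in³
ΣAȲ = (13800.00)(30.00) + (-1012.00)(34.00) = 379592.00 in³
X̄ = 1428116.00 / 12788.00 = 111.68 in
Ȳ = 379592.00 / 12788.00 = 29.68 in

X̄ = 111.68 in, Ȳ = 29.68 in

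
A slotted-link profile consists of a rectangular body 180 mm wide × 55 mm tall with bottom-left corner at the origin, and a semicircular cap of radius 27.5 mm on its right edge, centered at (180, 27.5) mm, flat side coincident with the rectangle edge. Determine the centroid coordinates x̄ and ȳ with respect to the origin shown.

x̄ = 100.89 mm, ȳ = 27.50 mm

rectangular body: A = 180 × 55 = 9900.00, centroid at (90.00, 27.50).
semicircular end: A = ½π·27.5² = 1187.91, centroid at (191.67, 27.50).
ΣA = 11087.91 mm², ΣAx̄ = 1118689.23 mm³, ΣAȳ = 304917.65 mm³.
x̄ = 1118689.23/11087.91 = 100.89 mm; ȳ = 304917.65/11087.91 = 27.50 mm.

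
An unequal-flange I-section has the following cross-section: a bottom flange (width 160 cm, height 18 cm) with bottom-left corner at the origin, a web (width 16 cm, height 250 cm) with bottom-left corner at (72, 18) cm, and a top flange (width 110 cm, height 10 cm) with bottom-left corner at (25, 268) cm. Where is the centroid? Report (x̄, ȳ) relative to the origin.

x̄ = 80.00 cm, ȳ = 112.56 cm

bottom flange: A = 160 × 18 = 2880.00, centroid at (80.00, 9.00).
web: A = 16 × 250 = 4000.00, centroid at (80.00, 143.00).
top flange: A = 110 × 10 = 1100.00, centroid at (80.00, 273.00).
ΣA = 7980.00 cm²
ΣAx̄ = (2880.00)(80.00) + (4000.00)(80.00) + (1100.00)(80.00) = 638400.00 cm³
ΣAȳ = (2880.00)(9.00) + (4000.00)(143.00) + (1100.00)(273.00) = 898220.00 cm³
x̄ = 638400.00 / 7980.00 = 80.00 cm
ȳ = 898220.00 / 7980.00 = 112.56 cm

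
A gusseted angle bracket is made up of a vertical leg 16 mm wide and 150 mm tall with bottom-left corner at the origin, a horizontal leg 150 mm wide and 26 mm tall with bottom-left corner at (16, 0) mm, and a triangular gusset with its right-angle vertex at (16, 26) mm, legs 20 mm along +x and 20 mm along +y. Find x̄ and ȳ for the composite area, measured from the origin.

x̄ = 58.25 mm, ȳ = 36.50 mm

Part | A | x̄ᵢ | ȳᵢ | A·x̄ᵢ | A·ȳᵢ
vertical leg | 2400.00 | 8.00 | 75.00 | 19200.00 | 180000.00
horizontal leg | 3900.00 | 91.00 | 13.00 | 354900.00 | 50700.00
gusset | 200.00 | 22.67 | 32.67 | 4533.33 | 6533.33
Σ | 6500.00 |  |  | 378633.33 | 237233.33
x̄ = 378633.33 / 6500.00 = 58.25 mm
ȳ = 237233.33 / 6500.00 = 36.50 mm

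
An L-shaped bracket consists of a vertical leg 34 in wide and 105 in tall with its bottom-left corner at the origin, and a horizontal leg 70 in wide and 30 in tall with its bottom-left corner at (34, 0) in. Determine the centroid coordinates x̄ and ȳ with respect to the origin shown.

x̄ = 36.26 in, ȳ = 38.61 in

vertical leg: A = 34 × 105 = 3570.00, centroid at (17.00, 52.50).
horizontal leg: A = 70 × 30 = 2100.00, centroid at (69.00, 15.00).
ΣA = 5670.00 in², ΣAx̄ = 205590.00 in³, ΣAȳ = 218925.00 in³.
x̄ = 205590.00/5670.00 = 36.26 in; ȳ = 218925.00/5670.00 = 38.61 in.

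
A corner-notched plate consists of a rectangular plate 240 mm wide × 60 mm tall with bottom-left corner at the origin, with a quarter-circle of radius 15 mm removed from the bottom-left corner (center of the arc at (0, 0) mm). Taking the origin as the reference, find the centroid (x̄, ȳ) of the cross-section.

x̄ = 121.41 mm, ȳ = 30.29 mm

plate: A = 240 × 60 = 14400.00, centroid at (120.00, 30.00).
removed quarter-circle: A = −¼π·15² = -176.71, centroid at (6.37, 6.37).
ΣA = 14223.29 mm²
ΣAx̄ = (14400.00)(120.00) + (-176.71)(6.37) = 1726875.00 mm³
ΣAȳ = (14400.00)(30.00) + (-176.71)(6.37) = 430875.00 mm³
x̄ = 1726875.00 / 14223.29 = 121.41 mm
ȳ = 430875.00 / 14223.29 = 30.29 mm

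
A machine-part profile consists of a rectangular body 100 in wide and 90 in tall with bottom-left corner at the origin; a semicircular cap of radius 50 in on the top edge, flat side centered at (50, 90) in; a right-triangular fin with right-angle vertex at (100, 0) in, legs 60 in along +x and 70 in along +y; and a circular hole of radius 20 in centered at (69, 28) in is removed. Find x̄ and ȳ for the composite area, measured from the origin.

x̄ = 58.94 in, ȳ = 62.13 in

Part | A | x̄ᵢ | ȳᵢ | A·x̄ᵢ | A·ȳᵢ
rectangular body | 9000.00 | 50.00 | 45.00 | 450000.00 | 405000.00
semicircular top | 3926.99 | 50.00 | 111.22 | 196349.54 | 436762.51
triangular fin | 2100.00 | 120.00 | 23.33 | 252000.00 | 49000.00
hole | -1256.64 | 69.00 | 28.00 | -86707.96 | -35185.84
Σ | 13770.35 |  |  | 811641.58 | 855576.67
x̄ = 811641.58 / 13770.35 = 58.94 in
ȳ = 855576.67 / 13770.35 = 62.13 in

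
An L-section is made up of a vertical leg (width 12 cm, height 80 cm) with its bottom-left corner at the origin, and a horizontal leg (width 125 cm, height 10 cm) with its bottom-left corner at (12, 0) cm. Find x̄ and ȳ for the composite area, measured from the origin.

vertical leg: A = 12 × 80 = 960.00, centroid at (6.00, 40.00).
horizontal leg: A = 125 × 10 = 1250.00, centroid at (74.50, 5.00).
ΣA = 2210.00 cm², ΣAx̄ = 98885.00 cm³, ΣAȳ = 44650.00 cm³.
x̄ = 98885.00/2210.00 = 44.74 cm; ȳ = 44650.00/2210.00 = 20.20 cm.

x̄ = 44.74 cm, ȳ = 20.20 cm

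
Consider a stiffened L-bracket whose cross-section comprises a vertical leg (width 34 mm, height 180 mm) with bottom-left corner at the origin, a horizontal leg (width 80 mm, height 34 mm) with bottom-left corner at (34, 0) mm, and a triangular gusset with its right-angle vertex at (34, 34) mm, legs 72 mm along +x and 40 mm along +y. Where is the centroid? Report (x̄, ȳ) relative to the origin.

x̄ = 37.82 mm, ȳ = 64.71 mm

vertical leg: A = 34 × 180 = 6120.00, centroid at (17.00, 90.00).
horizontal leg: A = 80 × 34 = 2720.00, centroid at (74.00, 17.00).
gusset: A = ½·72·40 = 1440.00, centroid at (58.00, 47.33).
ΣA = 10280.00 mm²
ΣAx̄ = (6120.00)(17.00) + (2720.00)(74.00) + (1440.00)(58.00) = 388840.00 mm³
ΣAȳ = (6120.00)(90.00) + (2720.00)(17.00) + (1440.00)(47.33) = 665200.00 mm³
x̄ = 388840.00 / 10280.00 = 37.82 mm
ȳ = 665200.00 / 10280.00 = 64.71 mm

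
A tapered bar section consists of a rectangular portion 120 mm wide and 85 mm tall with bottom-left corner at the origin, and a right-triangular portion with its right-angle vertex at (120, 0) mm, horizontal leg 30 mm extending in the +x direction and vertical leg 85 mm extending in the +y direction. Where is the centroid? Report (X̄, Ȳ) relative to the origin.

Part | A | x̄ᵢ | ȳᵢ | A·x̄ᵢ | A·ȳᵢ
rectangular portion | 10200.00 | 60.00 | 42.50 | 612000.00 | 433500.00
triangular portion | 1275.00 | 130.00 | 28.33 | 165750.00 | 36125.00
Σ | 11475.00 |  |  | 777750.00 | 469625.00
X̄ = 777750.00 / 11475.00 = 67.78 mm
Ȳ = 469625.00 / 11475.00 = 40.93 mm

X̄ = 67.78 mm, Ȳ = 40.93 mm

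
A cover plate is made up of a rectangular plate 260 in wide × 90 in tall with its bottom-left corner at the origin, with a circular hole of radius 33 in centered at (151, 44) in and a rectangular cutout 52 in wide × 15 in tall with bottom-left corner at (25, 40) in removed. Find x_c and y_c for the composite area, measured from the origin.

plate: A = 260 × 90 = 23400.00, centroid at (130.00, 45.00).
hole 1: A = −π·33² = -3421.19, centroid at (151.00, 44.00).
hole 2: A = −(52 × 15) = -780.00, centroid at (51.00, 47.50).
ΣA = 19198.81 in², ΣAx_c = 2485619.65 in³, ΣAy_c = 865417.45 in³.
x_c = 2485619.65/19198.81 = 129.47 in; y_c = 865417.45/19198.81 = 45.08 in.

x_c = 129.47 in, y_c = 45.08 in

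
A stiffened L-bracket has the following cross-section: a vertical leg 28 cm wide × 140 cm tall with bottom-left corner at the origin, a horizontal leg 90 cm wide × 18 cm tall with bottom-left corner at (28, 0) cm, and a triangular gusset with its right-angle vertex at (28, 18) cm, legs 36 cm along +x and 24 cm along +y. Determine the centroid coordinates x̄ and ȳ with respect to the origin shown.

vertical leg: A = 28 × 140 = 3920.00, centroid at (14.00, 70.00).
horizontal leg: A = 90 × 18 = 1620.00, centroid at (73.00, 9.00).
gusset: A = ½·36·24 = 432.00, centroid at (40.00, 26.00).
ΣA = 5972.00 cm²
ΣAx̄ = (3920.00)(14.00) + (1620.00)(73.00) + (432.00)(40.00) = 190420.00 cm³
ΣAȳ = (3920.00)(70.00) + (1620.00)(9.00) + (432.00)(26.00) = 300212.00 cm³
x̄ = 190420.00 / 5972.00 = 31.89 cm
ȳ = 300212.00 / 5972.00 = 50.27 cm

x̄ = 31.89 cm, ȳ = 50.27 cm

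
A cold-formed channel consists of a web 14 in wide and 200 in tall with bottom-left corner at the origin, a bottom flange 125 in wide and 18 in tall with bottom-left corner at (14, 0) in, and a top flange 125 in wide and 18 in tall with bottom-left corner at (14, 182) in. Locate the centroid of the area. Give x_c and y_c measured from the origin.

web: A = 14 × 200 = 2800.00, centroid at (7.00, 100.00).
bottom flange: A = 125 × 18 = 2250.00, centroid at (76.50, 9.00).
top flange: A = 125 × 18 = 2250.00, centroid at (76.50, 191.00).
ΣA = 7300.00 in²
ΣAx_c = (2800.00)(7.00) + (2250.00)(76.50) + (2250.00)(76.50) = 363850.00 in³
ΣAy_c = (2800.00)(100.00) + (2250.00)(9.00) + (2250.00)(191.00) = 730000.00 in³
x_c = 363850.00 / 7300.00 = 49.84 in
y_c = 730000.00 / 7300.00 = 100.00 in

x_c = 49.84 in, y_c = 100.00 in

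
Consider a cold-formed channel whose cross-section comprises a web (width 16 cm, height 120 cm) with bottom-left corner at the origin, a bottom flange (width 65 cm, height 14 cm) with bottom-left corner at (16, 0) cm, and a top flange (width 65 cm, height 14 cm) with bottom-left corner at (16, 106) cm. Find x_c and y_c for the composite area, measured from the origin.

x_c = 27.71 cm, y_c = 60.00 cm

web: A = 16 × 120 = 1920.00, centroid at (8.00, 60.00).
bottom flange: A = 65 × 14 = 910.00, centroid at (48.50, 7.00).
top flange: A = 65 × 14 = 910.00, centroid at (48.50, 113.00).
ΣA = 3740.00 cm²
ΣAx_c = (1920.00)(8.00) + (910.00)(48.50) + (910.00)(48.50) = 103630.00 cm³
ΣAy_c = (1920.00)(60.00) + (910.00)(7.00) + (910.00)(113.00) = 224400.00 cm³
x_c = 103630.00 / 3740.00 = 27.71 cm
y_c = 224400.00 / 3740.00 = 60.00 cm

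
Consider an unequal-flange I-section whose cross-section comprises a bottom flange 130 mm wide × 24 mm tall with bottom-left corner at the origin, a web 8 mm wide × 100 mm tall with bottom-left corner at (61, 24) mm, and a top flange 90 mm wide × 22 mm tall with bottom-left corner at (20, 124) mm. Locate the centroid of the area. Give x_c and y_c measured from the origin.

bottom flange: A = 130 × 24 = 3120.00, centroid at (65.00, 12.00).
web: A = 8 × 100 = 800.00, centroid at (65.00, 74.00).
top flange: A = 90 × 22 = 1980.00, centroid at (65.00, 135.00).
ΣA = 5900.00 mm², ΣAx_c = 383500.00 mm³, ΣAy_c = 363940.00 mm³.
x_c = 383500.00/5900.00 = 65.00 mm; y_c = 363940.00/5900.00 = 61.68 mm.

x_c = 65.00 mm, y_c = 61.68 mm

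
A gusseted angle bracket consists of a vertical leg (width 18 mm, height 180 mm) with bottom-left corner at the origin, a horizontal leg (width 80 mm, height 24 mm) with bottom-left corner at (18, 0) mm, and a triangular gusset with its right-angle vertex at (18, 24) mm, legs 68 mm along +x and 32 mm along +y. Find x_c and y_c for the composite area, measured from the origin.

vertical leg: A = 18 × 180 = 3240.00, centroid at (9.00, 90.00).
horizontal leg: A = 80 × 24 = 1920.00, centroid at (58.00, 12.00).
gusset: A = ½·68·32 = 1088.00, centroid at (40.67, 34.67).
ΣA = 6248.00 mm²
ΣAx_c = (3240.00)(9.00) + (1920.00)(58.00) + (1088.00)(40.67) = 184765.33 mm³
ΣAy_c = (3240.00)(90.00) + (1920.00)(12.00) + (1088.00)(34.67) = 352357.33 mm³
x_c = 184765.33 / 6248.00 = 29.57 mm
y_c = 352357.33 / 6248.00 = 56.40 mm

x_c = 29.57 mm, y_c = 56.40 mm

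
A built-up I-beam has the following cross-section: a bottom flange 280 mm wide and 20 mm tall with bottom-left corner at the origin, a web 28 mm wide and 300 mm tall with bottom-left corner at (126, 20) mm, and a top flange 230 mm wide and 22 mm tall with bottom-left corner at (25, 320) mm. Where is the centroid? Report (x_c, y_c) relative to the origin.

x_c = 140.00 mm, y_c = 165.73 mm

bottom flange: A = 280 × 20 = 5600.00, centroid at (140.00, 10.00).
web: A = 28 × 300 = 8400.00, centroid at (140.00, 170.00).
top flange: A = 230 × 22 = 5060.00, centroid at (140.00, 331.00).
ΣA = 19060.00 mm²
ΣAx_c = (5600.00)(140.00) + (8400.00)(140.00) + (5060.00)(140.00) = 2668400.00 mm³
ΣAy_c = (5600.00)(10.00) + (8400.00)(170.00) + (5060.00)(331.00) = 3158860.00 mm³
x_c = 2668400.00 / 19060.00 = 140.00 mm
y_c = 3158860.00 / 19060.00 = 165.73 mm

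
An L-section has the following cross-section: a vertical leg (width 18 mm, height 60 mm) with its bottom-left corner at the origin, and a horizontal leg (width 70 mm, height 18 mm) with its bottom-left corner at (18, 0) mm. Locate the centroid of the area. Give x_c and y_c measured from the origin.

Part | A | x̄ᵢ | ȳᵢ | A·x̄ᵢ | A·ȳᵢ
vertical leg | 1080.00 | 9.00 | 30.00 | 9720.00 | 32400.00
horizontal leg | 1260.00 | 53.00 | 9.00 | 66780.00 | 11340.00
Σ | 2340.00 |  |  | 76500.00 | 43740.00
x_c = 76500.00 / 2340.00 = 32.69 mm
y_c = 43740.00 / 2340.00 = 18.69 mm

x_c = 32.69 mm, y_c = 18.69 mm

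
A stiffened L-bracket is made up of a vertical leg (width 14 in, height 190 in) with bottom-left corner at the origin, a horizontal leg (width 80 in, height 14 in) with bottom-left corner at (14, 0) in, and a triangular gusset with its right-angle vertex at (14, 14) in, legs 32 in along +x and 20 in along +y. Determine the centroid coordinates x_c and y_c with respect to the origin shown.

x_c = 21.22 in, y_c = 65.16 in

vertical leg: A = 14 × 190 = 2660.00, centroid at (7.00, 95.00).
horizontal leg: A = 80 × 14 = 1120.00, centroid at (54.00, 7.00).
gusset: A = ½·32·20 = 320.00, centroid at (24.67, 20.67).
ΣA = 4100.00 in²
ΣAx_c = (2660.00)(7.00) + (1120.00)(54.00) + (320.00)(24.67) = 86993.33 in³
ΣAy_c = (2660.00)(95.00) + (1120.00)(7.00) + (320.00)(20.67) = 267153.33 in³
x_c = 86993.33 / 4100.00 = 21.22 in
y_c = 267153.33 / 4100.00 = 65.16 in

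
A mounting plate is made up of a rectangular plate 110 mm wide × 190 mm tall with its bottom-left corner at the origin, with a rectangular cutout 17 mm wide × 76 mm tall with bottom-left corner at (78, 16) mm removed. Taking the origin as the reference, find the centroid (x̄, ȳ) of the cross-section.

x̄ = 52.92 mm, ȳ = 97.70 mm

plate: A = 110 × 190 = 20900.00, centroid at (55.00, 95.00).
hole: A = −(17 × 76) = -1292.00, centroid at (86.50, 54.00).
ΣA = 19608.00 mm², ΣAx̄ = 1037742.00 mm³, ΣAȳ = 1915732.00 mm³.
x̄ = 1037742.00/19608.00 = 52.92 mm; ȳ = 1915732.00/19608.00 = 97.70 mm.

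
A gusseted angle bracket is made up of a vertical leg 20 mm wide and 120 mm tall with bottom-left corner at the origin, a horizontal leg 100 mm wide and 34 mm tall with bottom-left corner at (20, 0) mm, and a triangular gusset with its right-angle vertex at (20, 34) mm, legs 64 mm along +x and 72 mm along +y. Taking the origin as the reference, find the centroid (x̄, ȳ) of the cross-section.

Part | A | x̄ᵢ | ȳᵢ | A·x̄ᵢ | A·ȳᵢ
vertical leg | 2400.00 | 10.00 | 60.00 | 24000.00 | 144000.00
horizontal leg | 3400.00 | 70.00 | 17.00 | 238000.00 | 57800.00
gusset | 2304.00 | 41.33 | 58.00 | 95232.00 | 133632.00
Σ | 8104.00 |  |  | 357232.00 | 335432.00
x̄ = 357232.00 / 8104.00 = 44.08 mm
ȳ = 335432.00 / 8104.00 = 41.39 mm

x̄ = 44.08 mm, ȳ = 41.39 mm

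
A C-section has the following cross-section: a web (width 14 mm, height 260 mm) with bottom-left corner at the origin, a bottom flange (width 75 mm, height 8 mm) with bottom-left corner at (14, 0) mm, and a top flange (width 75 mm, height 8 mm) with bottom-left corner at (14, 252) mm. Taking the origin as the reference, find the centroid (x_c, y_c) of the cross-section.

web: A = 14 × 260 = 3640.00, centroid at (7.00, 130.00).
bottom flange: A = 75 × 8 = 600.00, centroid at (51.50, 4.00).
top flange: A = 75 × 8 = 600.00, centroid at (51.50, 256.00).
ΣA = 4840.00 mm²
ΣAx_c = (3640.00)(7.00) + (600.00)(51.50) + (600.00)(51.50) = 87280.00 mm³
ΣAy_c = (3640.00)(130.00) + (600.00)(4.00) + (600.00)(256.00) = 629200.00 mm³
x_c = 87280.00 / 4840.00 = 18.03 mm
y_c = 629200.00 / 4840.00 = 130.00 mm

x_c = 18.03 mm, y_c = 130.00 mm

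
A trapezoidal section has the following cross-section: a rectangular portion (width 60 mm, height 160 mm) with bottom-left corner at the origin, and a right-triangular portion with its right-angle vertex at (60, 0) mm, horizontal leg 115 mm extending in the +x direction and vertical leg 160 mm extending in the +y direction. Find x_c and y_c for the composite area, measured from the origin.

x_c = 63.44 mm, y_c = 66.95 mm

Part | A | x̄ᵢ | ȳᵢ | A·x̄ᵢ | A·ȳᵢ
rectangular portion | 9600.00 | 30.00 | 80.00 | 288000.00 | 768000.00
triangular portion | 9200.00 | 98.33 | 53.33 | 904666.67 | 490666.67
Σ | 18800.00 |  |  | 1192666.67 | 1258666.67
x_c = 1192666.67 / 18800.00 = 63.44 mm
y_c = 1258666.67 / 18800.00 = 66.95 mm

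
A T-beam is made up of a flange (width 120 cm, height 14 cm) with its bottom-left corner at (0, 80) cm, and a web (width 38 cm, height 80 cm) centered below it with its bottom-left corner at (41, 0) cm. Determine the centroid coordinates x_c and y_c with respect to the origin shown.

Part | A | x̄ᵢ | ȳᵢ | A·x̄ᵢ | A·ȳᵢ
web | 3040.00 | 60.00 | 40.00 | 182400.00 | 121600.00
flange | 1680.00 | 60.00 | 87.00 | 100800.00 | 146160.00
Σ | 4720.00 |  |  | 283200.00 | 267760.00
x_c = 283200.00 / 4720.00 = 60.00 cm
y_c = 267760.00 / 4720.00 = 56.73 cm

x_c = 60.00 cm, y_c = 56.73 cm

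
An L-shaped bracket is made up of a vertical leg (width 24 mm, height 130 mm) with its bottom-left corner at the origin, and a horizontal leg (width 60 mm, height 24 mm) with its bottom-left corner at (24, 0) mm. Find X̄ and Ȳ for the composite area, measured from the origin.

X̄ = 25.26 mm, Ȳ = 48.26 mm

vertical leg: A = 24 × 130 = 3120.00, centroid at (12.00, 65.00).
horizontal leg: A = 60 × 24 = 1440.00, centroid at (54.00, 12.00).
ΣA = 4560.00 mm²
ΣAX̄ = (3120.00)(12.00) + (1440.00)(54.00) = 115200.00 mm³
ΣAȲ = (3120.00)(65.00) + (1440.00)(12.00) = 220080.00 mm³
X̄ = 115200.00 / 4560.00 = 25.26 mm
Ȳ = 220080.00 / 4560.00 = 48.26 mm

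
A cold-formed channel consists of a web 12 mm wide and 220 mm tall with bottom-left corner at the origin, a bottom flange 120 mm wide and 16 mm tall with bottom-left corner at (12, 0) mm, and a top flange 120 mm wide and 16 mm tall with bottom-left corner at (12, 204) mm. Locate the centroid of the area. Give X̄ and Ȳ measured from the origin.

Part | A | x̄ᵢ | ȳᵢ | A·x̄ᵢ | A·ȳᵢ
web | 2640.00 | 6.00 | 110.00 | 15840.00 | 290400.00
bottom flange | 1920.00 | 72.00 | 8.00 | 138240.00 | 15360.00
top flange | 1920.00 | 72.00 | 212.00 | 138240.00 | 407040.00
Σ | 6480.00 |  |  | 292320.00 | 712800.00
X̄ = 292320.00 / 6480.00 = 45.11 mm
Ȳ = 712800.00 / 6480.00 = 110.00 mm

X̄ = 45.11 mm, Ȳ = 110.00 mm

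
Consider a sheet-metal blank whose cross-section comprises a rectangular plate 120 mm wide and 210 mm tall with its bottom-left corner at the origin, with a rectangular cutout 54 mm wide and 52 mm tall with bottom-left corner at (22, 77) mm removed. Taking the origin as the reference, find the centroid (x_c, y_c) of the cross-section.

x_c = 61.38 mm, y_c = 105.25 mm

Part | A | x̄ᵢ | ȳᵢ | A·x̄ᵢ | A·ȳᵢ
plate | 25200.00 | 60.00 | 105.00 | 1512000.00 | 2646000.00
hole | -2808.00 | 49.00 | 103.00 | -137592.00 | -289224.00
Σ | 22392.00 |  |  | 1374408.00 | 2356776.00
x_c = 1374408.00 / 22392.00 = 61.38 mm
y_c = 2356776.00 / 22392.00 = 105.25 mm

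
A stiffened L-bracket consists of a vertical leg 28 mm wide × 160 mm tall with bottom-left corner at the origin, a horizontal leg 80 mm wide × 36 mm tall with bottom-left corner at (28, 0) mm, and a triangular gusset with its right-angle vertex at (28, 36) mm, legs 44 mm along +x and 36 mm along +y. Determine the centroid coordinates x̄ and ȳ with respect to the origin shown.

vertical leg: A = 28 × 160 = 4480.00, centroid at (14.00, 80.00).
horizontal leg: A = 80 × 36 = 2880.00, centroid at (68.00, 18.00).
gusset: A = ½·44·36 = 792.00, centroid at (42.67, 48.00).
ΣA = 8152.00 mm²
ΣAx̄ = (4480.00)(14.00) + (2880.00)(68.00) + (792.00)(42.67) = 292352.00 mm³
ΣAȳ = (4480.00)(80.00) + (2880.00)(18.00) + (792.00)(48.00) = 448256.00 mm³
x̄ = 292352.00 / 8152.00 = 35.86 mm
ȳ = 448256.00 / 8152.00 = 54.99 mm

x̄ = 35.86 mm, ȳ = 54.99 mm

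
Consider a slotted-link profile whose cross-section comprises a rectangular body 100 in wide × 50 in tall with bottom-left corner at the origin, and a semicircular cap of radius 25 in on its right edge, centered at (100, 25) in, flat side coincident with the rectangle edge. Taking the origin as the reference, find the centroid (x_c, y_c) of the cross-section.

x_c = 59.95 in, y_c = 25.00 in

rectangular body: A = 100 × 50 = 5000.00, centroid at (50.00, 25.00).
semicircular end: A = ½π·25² = 981.75, centroid at (110.61, 25.00).
ΣA = 5981.75 in², ΣAx_c = 358591.44 in³, ΣAy_c = 149543.69 in³.
x_c = 358591.44/5981.75 = 59.95 in; y_c = 149543.69/5981.75 = 25.00 in.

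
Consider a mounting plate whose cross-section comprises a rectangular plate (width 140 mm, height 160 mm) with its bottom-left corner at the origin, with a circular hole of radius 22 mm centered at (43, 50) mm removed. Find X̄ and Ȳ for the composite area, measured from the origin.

plate: A = 140 × 160 = 22400.00, centroid at (70.00, 80.00).
hole: A = −π·22² = -1520.53, centroid at (43.00, 50.00).
ΣA = 20879.47 mm²
ΣAX̄ = (22400.00)(70.00) + (-1520.53)(43.00) = 1502617.17 mm³
ΣAȲ = (22400.00)(80.00) + (-1520.53)(50.00) = 1715973.46 mm³
X̄ = 1502617.17 / 20879.47 = 71.97 mm
Ȳ = 1715973.46 / 20879.47 = 82.18 mm

X̄ = 71.97 mm, Ȳ = 82.18 mm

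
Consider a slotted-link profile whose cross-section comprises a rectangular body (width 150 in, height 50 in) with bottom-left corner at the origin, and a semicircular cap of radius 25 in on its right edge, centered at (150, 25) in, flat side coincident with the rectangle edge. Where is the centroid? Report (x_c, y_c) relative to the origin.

x_c = 84.91 in, y_c = 25.00 in

rectangular body: A = 150 × 50 = 7500.00, centroid at (75.00, 25.00).
semicircular end: A = ½π·25² = 981.75, centroid at (160.61, 25.00).
ΣA = 8481.75 in²
ΣAx_c = (7500.00)(75.00) + (981.75)(160.61) = 720178.82 in³
ΣAy_c = (7500.00)(25.00) + (981.75)(25.00) = 212043.69 in³
x_c = 720178.82 / 8481.75 = 84.91 in
y_c = 212043.69 / 8481.75 = 25.00 in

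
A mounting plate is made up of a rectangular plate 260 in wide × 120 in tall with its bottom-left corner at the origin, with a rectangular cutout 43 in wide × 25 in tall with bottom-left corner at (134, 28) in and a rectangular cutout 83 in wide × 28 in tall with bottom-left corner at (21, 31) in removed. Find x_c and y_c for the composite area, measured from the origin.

x_c = 134.66 in, y_c = 62.01 in

Part | A | x̄ᵢ | ȳᵢ | A·x̄ᵢ | A·ȳᵢ
plate | 31200.00 | 130.00 | 60.00 | 4056000.00 | 1872000.00
hole 1 | -1075.00 | 155.50 | 40.50 | -167162.50 | -43537.50
hole 2 | -2324.00 | 62.50 | 45.00 | -145250.00 | -104580.00
Σ | 27801.00 |  |  | 3743587.50 | 1723882.50
x_c = 3743587.50 / 27801.00 = 134.66 in
y_c = 1723882.50 / 27801.00 = 62.01 in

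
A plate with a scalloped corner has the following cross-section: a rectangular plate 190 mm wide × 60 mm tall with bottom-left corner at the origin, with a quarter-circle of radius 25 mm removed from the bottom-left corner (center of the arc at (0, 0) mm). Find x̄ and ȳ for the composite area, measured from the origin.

x̄ = 98.80 mm, ȳ = 30.87 mm

Part | A | x̄ᵢ | ȳᵢ | A·x̄ᵢ | A·ȳᵢ
plate | 11400.00 | 95.00 | 30.00 | 1083000.00 | 342000.00
removed quarter-circle | -490.87 | 10.61 | 10.61 | -5208.33 | -5208.33
Σ | 10909.13 |  |  | 1077791.67 | 336791.67
x̄ = 1077791.67 / 10909.13 = 98.80 mm
ȳ = 336791.67 / 10909.13 = 30.87 mm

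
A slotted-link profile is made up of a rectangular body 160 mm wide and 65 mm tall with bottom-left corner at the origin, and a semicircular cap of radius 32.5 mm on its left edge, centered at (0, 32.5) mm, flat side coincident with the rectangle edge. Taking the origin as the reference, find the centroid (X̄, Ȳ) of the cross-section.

X̄ = 67.10 mm, Ȳ = 32.50 mm

rectangular body: A = 160 × 65 = 10400.00, centroid at (80.00, 32.50).
semicircular end: A = ½π·32.5² = 1659.15, centroid at (-13.79, 32.50).
ΣA = 12059.15 mm², ΣAX̄ = 809114.58 mm³, ΣAȲ = 391922.49 mm³.
X̄ = 809114.58/12059.15 = 67.10 mm; Ȳ = 391922.49/12059.15 = 32.50 mm.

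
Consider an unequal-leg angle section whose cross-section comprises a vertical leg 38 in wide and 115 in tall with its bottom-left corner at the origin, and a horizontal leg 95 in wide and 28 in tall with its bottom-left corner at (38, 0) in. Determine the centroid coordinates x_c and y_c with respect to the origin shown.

vertical leg: A = 38 × 115 = 4370.00, centroid at (19.00, 57.50).
horizontal leg: A = 95 × 28 = 2660.00, centroid at (85.50, 14.00).
ΣA = 7030.00 in², ΣAx_c = 310460.00 in³, ΣAy_c = 288515.00 in³.
x_c = 310460.00/7030.00 = 44.16 in; y_c = 288515.00/7030.00 = 41.04 in.

x_c = 44.16 in, y_c = 41.04 in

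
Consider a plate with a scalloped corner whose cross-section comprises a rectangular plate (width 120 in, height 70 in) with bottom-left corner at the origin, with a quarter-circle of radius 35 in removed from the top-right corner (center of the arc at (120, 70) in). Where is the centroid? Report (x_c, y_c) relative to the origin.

x_c = 54.16 in, y_c = 32.39 in

plate: A = 120 × 70 = 8400.00, centroid at (60.00, 35.00).
removed quarter-circle: A = −¼π·35² = -962.11, centroid at (105.15, 55.15).
ΣA = 7437.89 in²
ΣAx_c = (8400.00)(60.00) + (-962.11)(105.15) = 402838.14 in³
ΣAy_c = (8400.00)(35.00) + (-962.11)(55.15) = 240943.77 in³
x_c = 402838.14 / 7437.89 = 54.16 in
y_c = 240943.77 / 7437.89 = 32.39 in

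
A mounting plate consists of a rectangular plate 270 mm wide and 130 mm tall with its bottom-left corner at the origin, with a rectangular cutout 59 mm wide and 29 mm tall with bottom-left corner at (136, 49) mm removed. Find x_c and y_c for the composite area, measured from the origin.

Part | A | x̄ᵢ | ȳᵢ | A·x̄ᵢ | A·ȳᵢ
plate | 35100.00 | 135.00 | 65.00 | 4738500.00 | 2281500.00
hole | -1711.00 | 165.50 | 63.50 | -283170.50 | -108648.50
Σ | 33389.00 |  |  | 4455329.50 | 2172851.50
x_c = 4455329.50 / 33389.00 = 133.44 mm
y_c = 2172851.50 / 33389.00 = 65.08 mm

x_c = 133.44 mm, y_c = 65.08 mm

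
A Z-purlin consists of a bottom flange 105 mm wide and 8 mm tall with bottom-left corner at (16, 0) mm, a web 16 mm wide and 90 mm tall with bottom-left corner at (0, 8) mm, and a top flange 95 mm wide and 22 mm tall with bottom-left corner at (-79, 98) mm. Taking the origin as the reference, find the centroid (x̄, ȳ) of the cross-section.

bottom flange: A = 105 × 8 = 840.00, centroid at (68.50, 4.00).
web: A = 16 × 90 = 1440.00, centroid at (8.00, 53.00).
top flange: A = 95 × 22 = 2090.00, centroid at (-31.50, 109.00).
ΣA = 4370.00 mm², ΣAx̄ = 3225.00 mm³, ΣAȳ = 307490.00 mm³.
x̄ = 3225.00/4370.00 = 0.74 mm; ȳ = 307490.00/4370.00 = 70.36 mm.

x̄ = 0.74 mm, ȳ = 70.36 mm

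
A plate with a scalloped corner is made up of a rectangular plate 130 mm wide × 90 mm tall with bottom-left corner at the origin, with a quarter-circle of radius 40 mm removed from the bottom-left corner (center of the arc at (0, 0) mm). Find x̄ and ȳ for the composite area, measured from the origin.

plate: A = 130 × 90 = 11700.00, centroid at (65.00, 45.00).
removed quarter-circle: A = −¼π·40² = -1256.64, centroid at (16.98, 16.98).
ΣA = 10443.36 mm², ΣAx̄ = 739166.67 mm³, ΣAȳ = 505166.67 mm³.
x̄ = 739166.67/10443.36 = 70.78 mm; ȳ = 505166.67/10443.36 = 48.37 mm.

x̄ = 70.78 mm, ȳ = 48.37 mm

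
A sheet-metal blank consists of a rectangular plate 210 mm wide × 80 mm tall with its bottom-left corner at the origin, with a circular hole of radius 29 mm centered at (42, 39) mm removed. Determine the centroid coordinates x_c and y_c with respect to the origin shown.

Part | A | x̄ᵢ | ȳᵢ | A·x̄ᵢ | A·ȳᵢ
plate | 16800.00 | 105.00 | 40.00 | 1764000.00 | 672000.00
hole | -2642.08 | 42.00 | 39.00 | -110967.34 | -103041.10
Σ | 14157.92 |  |  | 1653032.66 | 568958.90
x_c = 1653032.66 / 14157.92 = 116.76 mm
y_c = 568958.90 / 14157.92 = 40.19 mm

x_c = 116.76 mm, y_c = 40.19 mm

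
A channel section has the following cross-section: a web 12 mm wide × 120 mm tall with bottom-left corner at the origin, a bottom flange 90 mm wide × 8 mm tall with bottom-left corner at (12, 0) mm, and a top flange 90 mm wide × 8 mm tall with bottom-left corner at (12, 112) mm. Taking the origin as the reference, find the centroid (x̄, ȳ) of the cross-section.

x̄ = 31.50 mm, ȳ = 60.00 mm

web: A = 12 × 120 = 1440.00, centroid at (6.00, 60.00).
bottom flange: A = 90 × 8 = 720.00, centroid at (57.00, 4.00).
top flange: A = 90 × 8 = 720.00, centroid at (57.00, 116.00).
ΣA = 2880.00 mm², ΣAx̄ = 90720.00 mm³, ΣAȳ = 172800.00 mm³.
x̄ = 90720.00/2880.00 = 31.50 mm; ȳ = 172800.00/2880.00 = 60.00 mm.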